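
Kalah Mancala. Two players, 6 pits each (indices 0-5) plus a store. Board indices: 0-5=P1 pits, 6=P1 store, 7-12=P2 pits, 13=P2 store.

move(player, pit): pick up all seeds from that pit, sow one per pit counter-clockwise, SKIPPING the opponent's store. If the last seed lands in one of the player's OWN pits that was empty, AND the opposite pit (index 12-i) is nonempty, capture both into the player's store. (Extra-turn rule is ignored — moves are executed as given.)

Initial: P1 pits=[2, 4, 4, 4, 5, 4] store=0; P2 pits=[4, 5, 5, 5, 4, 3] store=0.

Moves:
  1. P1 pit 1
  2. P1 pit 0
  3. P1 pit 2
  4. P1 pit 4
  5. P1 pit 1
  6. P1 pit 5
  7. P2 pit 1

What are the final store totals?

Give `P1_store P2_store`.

Move 1: P1 pit1 -> P1=[2,0,5,5,6,5](0) P2=[4,5,5,5,4,3](0)
Move 2: P1 pit0 -> P1=[0,1,6,5,6,5](0) P2=[4,5,5,5,4,3](0)
Move 3: P1 pit2 -> P1=[0,1,0,6,7,6](1) P2=[5,6,5,5,4,3](0)
Move 4: P1 pit4 -> P1=[0,1,0,6,0,7](2) P2=[6,7,6,6,5,3](0)
Move 5: P1 pit1 -> P1=[0,0,0,6,0,7](9) P2=[6,7,6,0,5,3](0)
Move 6: P1 pit5 -> P1=[0,0,0,6,0,0](10) P2=[7,8,7,1,6,4](0)
Move 7: P2 pit1 -> P1=[1,1,1,6,0,0](10) P2=[7,0,8,2,7,5](1)

Answer: 10 1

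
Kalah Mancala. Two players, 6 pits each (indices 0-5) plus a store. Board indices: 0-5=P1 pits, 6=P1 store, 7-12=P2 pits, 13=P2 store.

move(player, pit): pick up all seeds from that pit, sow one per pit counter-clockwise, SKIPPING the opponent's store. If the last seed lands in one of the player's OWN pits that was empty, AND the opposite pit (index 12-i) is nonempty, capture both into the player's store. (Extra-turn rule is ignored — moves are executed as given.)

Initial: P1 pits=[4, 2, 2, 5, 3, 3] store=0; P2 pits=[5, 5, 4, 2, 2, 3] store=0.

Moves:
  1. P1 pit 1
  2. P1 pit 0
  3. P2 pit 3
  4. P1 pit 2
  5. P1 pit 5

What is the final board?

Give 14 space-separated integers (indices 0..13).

Answer: 0 1 0 8 5 0 2 6 6 5 0 3 4 0

Derivation:
Move 1: P1 pit1 -> P1=[4,0,3,6,3,3](0) P2=[5,5,4,2,2,3](0)
Move 2: P1 pit0 -> P1=[0,1,4,7,4,3](0) P2=[5,5,4,2,2,3](0)
Move 3: P2 pit3 -> P1=[0,1,4,7,4,3](0) P2=[5,5,4,0,3,4](0)
Move 4: P1 pit2 -> P1=[0,1,0,8,5,4](1) P2=[5,5,4,0,3,4](0)
Move 5: P1 pit5 -> P1=[0,1,0,8,5,0](2) P2=[6,6,5,0,3,4](0)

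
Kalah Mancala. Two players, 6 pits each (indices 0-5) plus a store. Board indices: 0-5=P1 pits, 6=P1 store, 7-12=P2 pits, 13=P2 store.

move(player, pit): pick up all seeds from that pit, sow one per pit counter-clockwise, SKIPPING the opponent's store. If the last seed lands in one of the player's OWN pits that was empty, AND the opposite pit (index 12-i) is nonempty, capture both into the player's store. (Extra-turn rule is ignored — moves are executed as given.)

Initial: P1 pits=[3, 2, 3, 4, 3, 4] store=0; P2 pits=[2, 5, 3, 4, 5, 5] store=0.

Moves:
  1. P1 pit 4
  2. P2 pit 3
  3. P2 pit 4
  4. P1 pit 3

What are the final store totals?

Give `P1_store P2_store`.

Move 1: P1 pit4 -> P1=[3,2,3,4,0,5](1) P2=[3,5,3,4,5,5](0)
Move 2: P2 pit3 -> P1=[4,2,3,4,0,5](1) P2=[3,5,3,0,6,6](1)
Move 3: P2 pit4 -> P1=[5,3,4,5,0,5](1) P2=[3,5,3,0,0,7](2)
Move 4: P1 pit3 -> P1=[5,3,4,0,1,6](2) P2=[4,6,3,0,0,7](2)

Answer: 2 2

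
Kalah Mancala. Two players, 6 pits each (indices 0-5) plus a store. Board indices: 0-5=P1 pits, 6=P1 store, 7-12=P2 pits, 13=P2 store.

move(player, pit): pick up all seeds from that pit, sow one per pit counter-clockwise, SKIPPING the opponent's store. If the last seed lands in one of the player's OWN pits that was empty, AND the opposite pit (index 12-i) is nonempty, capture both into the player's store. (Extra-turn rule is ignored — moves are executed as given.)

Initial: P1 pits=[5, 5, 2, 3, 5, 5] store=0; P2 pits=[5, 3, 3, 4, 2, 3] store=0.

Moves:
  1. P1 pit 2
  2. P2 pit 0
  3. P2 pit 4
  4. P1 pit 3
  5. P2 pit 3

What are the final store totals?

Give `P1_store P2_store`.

Move 1: P1 pit2 -> P1=[5,5,0,4,6,5](0) P2=[5,3,3,4,2,3](0)
Move 2: P2 pit0 -> P1=[5,5,0,4,6,5](0) P2=[0,4,4,5,3,4](0)
Move 3: P2 pit4 -> P1=[6,5,0,4,6,5](0) P2=[0,4,4,5,0,5](1)
Move 4: P1 pit3 -> P1=[6,5,0,0,7,6](1) P2=[1,4,4,5,0,5](1)
Move 5: P2 pit3 -> P1=[7,6,0,0,7,6](1) P2=[1,4,4,0,1,6](2)

Answer: 1 2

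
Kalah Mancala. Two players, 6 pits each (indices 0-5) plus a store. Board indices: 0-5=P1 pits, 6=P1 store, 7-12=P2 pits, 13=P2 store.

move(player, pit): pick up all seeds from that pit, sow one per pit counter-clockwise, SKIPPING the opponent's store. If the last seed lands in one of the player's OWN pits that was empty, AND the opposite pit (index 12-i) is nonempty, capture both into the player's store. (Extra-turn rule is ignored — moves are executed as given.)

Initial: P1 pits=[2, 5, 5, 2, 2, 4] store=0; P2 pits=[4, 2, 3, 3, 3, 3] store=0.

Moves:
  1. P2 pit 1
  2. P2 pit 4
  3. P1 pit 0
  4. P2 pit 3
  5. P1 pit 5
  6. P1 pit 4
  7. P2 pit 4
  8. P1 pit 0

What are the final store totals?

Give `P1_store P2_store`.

Answer: 2 2

Derivation:
Move 1: P2 pit1 -> P1=[2,5,5,2,2,4](0) P2=[4,0,4,4,3,3](0)
Move 2: P2 pit4 -> P1=[3,5,5,2,2,4](0) P2=[4,0,4,4,0,4](1)
Move 3: P1 pit0 -> P1=[0,6,6,3,2,4](0) P2=[4,0,4,4,0,4](1)
Move 4: P2 pit3 -> P1=[1,6,6,3,2,4](0) P2=[4,0,4,0,1,5](2)
Move 5: P1 pit5 -> P1=[1,6,6,3,2,0](1) P2=[5,1,5,0,1,5](2)
Move 6: P1 pit4 -> P1=[1,6,6,3,0,1](2) P2=[5,1,5,0,1,5](2)
Move 7: P2 pit4 -> P1=[1,6,6,3,0,1](2) P2=[5,1,5,0,0,6](2)
Move 8: P1 pit0 -> P1=[0,7,6,3,0,1](2) P2=[5,1,5,0,0,6](2)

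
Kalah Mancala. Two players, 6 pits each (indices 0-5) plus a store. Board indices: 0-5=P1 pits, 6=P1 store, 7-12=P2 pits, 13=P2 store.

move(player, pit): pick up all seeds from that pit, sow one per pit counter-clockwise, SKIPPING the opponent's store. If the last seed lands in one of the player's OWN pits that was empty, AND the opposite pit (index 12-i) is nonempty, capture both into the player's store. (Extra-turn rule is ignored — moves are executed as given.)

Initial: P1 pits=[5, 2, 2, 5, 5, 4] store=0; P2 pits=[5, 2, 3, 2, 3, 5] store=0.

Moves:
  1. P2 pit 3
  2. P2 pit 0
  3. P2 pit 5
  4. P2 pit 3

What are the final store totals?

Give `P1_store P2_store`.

Move 1: P2 pit3 -> P1=[5,2,2,5,5,4](0) P2=[5,2,3,0,4,6](0)
Move 2: P2 pit0 -> P1=[5,2,2,5,5,4](0) P2=[0,3,4,1,5,7](0)
Move 3: P2 pit5 -> P1=[6,3,3,6,6,5](0) P2=[0,3,4,1,5,0](1)
Move 4: P2 pit3 -> P1=[6,3,3,6,6,5](0) P2=[0,3,4,0,6,0](1)

Answer: 0 1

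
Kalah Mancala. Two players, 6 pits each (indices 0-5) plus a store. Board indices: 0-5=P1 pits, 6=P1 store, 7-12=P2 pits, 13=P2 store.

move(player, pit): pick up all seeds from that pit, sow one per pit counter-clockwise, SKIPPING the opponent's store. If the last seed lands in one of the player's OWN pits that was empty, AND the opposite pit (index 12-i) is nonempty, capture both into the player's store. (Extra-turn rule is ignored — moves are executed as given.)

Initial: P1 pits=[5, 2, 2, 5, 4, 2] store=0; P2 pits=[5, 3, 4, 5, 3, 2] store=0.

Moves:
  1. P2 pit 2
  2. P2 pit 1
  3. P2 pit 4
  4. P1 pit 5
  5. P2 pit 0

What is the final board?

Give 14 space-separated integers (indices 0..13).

Answer: 6 3 3 5 4 0 1 0 1 2 8 1 5 3

Derivation:
Move 1: P2 pit2 -> P1=[5,2,2,5,4,2](0) P2=[5,3,0,6,4,3](1)
Move 2: P2 pit1 -> P1=[5,2,2,5,4,2](0) P2=[5,0,1,7,5,3](1)
Move 3: P2 pit4 -> P1=[6,3,3,5,4,2](0) P2=[5,0,1,7,0,4](2)
Move 4: P1 pit5 -> P1=[6,3,3,5,4,0](1) P2=[6,0,1,7,0,4](2)
Move 5: P2 pit0 -> P1=[6,3,3,5,4,0](1) P2=[0,1,2,8,1,5](3)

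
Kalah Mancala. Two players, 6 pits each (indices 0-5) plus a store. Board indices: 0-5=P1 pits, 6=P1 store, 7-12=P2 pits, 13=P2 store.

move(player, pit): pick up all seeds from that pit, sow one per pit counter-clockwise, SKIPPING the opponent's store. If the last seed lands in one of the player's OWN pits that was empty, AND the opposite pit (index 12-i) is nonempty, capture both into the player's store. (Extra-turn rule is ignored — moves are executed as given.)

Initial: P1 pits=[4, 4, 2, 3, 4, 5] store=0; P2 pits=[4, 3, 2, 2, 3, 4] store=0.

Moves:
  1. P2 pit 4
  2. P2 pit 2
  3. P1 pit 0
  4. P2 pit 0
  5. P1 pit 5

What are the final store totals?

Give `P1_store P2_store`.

Answer: 1 8

Derivation:
Move 1: P2 pit4 -> P1=[5,4,2,3,4,5](0) P2=[4,3,2,2,0,5](1)
Move 2: P2 pit2 -> P1=[5,0,2,3,4,5](0) P2=[4,3,0,3,0,5](6)
Move 3: P1 pit0 -> P1=[0,1,3,4,5,6](0) P2=[4,3,0,3,0,5](6)
Move 4: P2 pit0 -> P1=[0,0,3,4,5,6](0) P2=[0,4,1,4,0,5](8)
Move 5: P1 pit5 -> P1=[0,0,3,4,5,0](1) P2=[1,5,2,5,1,5](8)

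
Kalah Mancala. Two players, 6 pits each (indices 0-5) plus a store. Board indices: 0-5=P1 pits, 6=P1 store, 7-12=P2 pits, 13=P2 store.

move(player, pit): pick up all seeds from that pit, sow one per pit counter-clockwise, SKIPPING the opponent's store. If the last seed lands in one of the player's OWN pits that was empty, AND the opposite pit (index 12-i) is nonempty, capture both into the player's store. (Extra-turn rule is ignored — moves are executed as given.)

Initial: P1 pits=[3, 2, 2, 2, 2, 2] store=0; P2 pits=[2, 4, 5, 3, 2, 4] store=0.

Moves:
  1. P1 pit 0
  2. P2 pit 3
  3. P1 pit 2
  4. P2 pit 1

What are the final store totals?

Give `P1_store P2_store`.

Move 1: P1 pit0 -> P1=[0,3,3,3,2,2](0) P2=[2,4,5,3,2,4](0)
Move 2: P2 pit3 -> P1=[0,3,3,3,2,2](0) P2=[2,4,5,0,3,5](1)
Move 3: P1 pit2 -> P1=[0,3,0,4,3,3](0) P2=[2,4,5,0,3,5](1)
Move 4: P2 pit1 -> P1=[0,3,0,4,3,3](0) P2=[2,0,6,1,4,6](1)

Answer: 0 1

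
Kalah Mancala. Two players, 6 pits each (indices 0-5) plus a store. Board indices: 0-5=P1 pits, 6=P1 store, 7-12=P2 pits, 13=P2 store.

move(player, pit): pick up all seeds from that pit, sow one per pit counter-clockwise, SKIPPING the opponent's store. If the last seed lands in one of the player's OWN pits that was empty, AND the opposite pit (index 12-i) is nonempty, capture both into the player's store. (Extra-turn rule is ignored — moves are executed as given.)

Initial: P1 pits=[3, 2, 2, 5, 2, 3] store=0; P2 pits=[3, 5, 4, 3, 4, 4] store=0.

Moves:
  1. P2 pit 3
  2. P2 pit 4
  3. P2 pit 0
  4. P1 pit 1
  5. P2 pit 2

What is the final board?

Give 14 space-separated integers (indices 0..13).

Move 1: P2 pit3 -> P1=[3,2,2,5,2,3](0) P2=[3,5,4,0,5,5](1)
Move 2: P2 pit4 -> P1=[4,3,3,5,2,3](0) P2=[3,5,4,0,0,6](2)
Move 3: P2 pit0 -> P1=[4,3,0,5,2,3](0) P2=[0,6,5,0,0,6](6)
Move 4: P1 pit1 -> P1=[4,0,1,6,3,3](0) P2=[0,6,5,0,0,6](6)
Move 5: P2 pit2 -> P1=[5,0,1,6,3,3](0) P2=[0,6,0,1,1,7](7)

Answer: 5 0 1 6 3 3 0 0 6 0 1 1 7 7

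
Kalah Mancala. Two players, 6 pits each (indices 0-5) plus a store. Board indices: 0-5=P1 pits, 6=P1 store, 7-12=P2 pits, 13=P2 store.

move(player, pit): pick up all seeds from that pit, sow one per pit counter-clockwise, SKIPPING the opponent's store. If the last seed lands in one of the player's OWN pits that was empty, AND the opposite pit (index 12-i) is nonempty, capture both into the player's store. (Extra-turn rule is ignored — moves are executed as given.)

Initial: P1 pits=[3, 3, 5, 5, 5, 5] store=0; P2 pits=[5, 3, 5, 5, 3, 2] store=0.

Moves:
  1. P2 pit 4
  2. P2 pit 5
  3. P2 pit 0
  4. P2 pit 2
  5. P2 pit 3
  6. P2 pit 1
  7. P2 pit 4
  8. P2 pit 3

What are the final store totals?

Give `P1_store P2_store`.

Answer: 0 19

Derivation:
Move 1: P2 pit4 -> P1=[4,3,5,5,5,5](0) P2=[5,3,5,5,0,3](1)
Move 2: P2 pit5 -> P1=[5,4,5,5,5,5](0) P2=[5,3,5,5,0,0](2)
Move 3: P2 pit0 -> P1=[0,4,5,5,5,5](0) P2=[0,4,6,6,1,0](8)
Move 4: P2 pit2 -> P1=[1,5,5,5,5,5](0) P2=[0,4,0,7,2,1](9)
Move 5: P2 pit3 -> P1=[2,6,6,6,5,5](0) P2=[0,4,0,0,3,2](10)
Move 6: P2 pit1 -> P1=[2,6,6,6,5,5](0) P2=[0,0,1,1,4,3](10)
Move 7: P2 pit4 -> P1=[3,7,6,6,5,5](0) P2=[0,0,1,1,0,4](11)
Move 8: P2 pit3 -> P1=[3,0,6,6,5,5](0) P2=[0,0,1,0,0,4](19)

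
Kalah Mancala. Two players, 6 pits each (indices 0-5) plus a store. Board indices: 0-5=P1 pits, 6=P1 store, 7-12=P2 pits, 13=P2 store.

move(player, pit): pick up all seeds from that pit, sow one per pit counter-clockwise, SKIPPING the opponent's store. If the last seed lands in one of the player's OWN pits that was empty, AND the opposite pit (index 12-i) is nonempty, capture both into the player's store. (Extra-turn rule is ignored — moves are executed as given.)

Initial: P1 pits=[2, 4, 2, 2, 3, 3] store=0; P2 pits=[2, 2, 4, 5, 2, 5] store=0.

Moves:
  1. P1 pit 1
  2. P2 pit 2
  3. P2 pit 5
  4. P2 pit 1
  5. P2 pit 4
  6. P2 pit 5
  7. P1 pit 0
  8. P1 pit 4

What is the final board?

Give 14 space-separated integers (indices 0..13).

Answer: 0 2 5 5 0 5 1 3 1 2 8 0 0 4

Derivation:
Move 1: P1 pit1 -> P1=[2,0,3,3,4,4](0) P2=[2,2,4,5,2,5](0)
Move 2: P2 pit2 -> P1=[2,0,3,3,4,4](0) P2=[2,2,0,6,3,6](1)
Move 3: P2 pit5 -> P1=[3,1,4,4,5,4](0) P2=[2,2,0,6,3,0](2)
Move 4: P2 pit1 -> P1=[3,1,4,4,5,4](0) P2=[2,0,1,7,3,0](2)
Move 5: P2 pit4 -> P1=[4,1,4,4,5,4](0) P2=[2,0,1,7,0,1](3)
Move 6: P2 pit5 -> P1=[4,1,4,4,5,4](0) P2=[2,0,1,7,0,0](4)
Move 7: P1 pit0 -> P1=[0,2,5,5,6,4](0) P2=[2,0,1,7,0,0](4)
Move 8: P1 pit4 -> P1=[0,2,5,5,0,5](1) P2=[3,1,2,8,0,0](4)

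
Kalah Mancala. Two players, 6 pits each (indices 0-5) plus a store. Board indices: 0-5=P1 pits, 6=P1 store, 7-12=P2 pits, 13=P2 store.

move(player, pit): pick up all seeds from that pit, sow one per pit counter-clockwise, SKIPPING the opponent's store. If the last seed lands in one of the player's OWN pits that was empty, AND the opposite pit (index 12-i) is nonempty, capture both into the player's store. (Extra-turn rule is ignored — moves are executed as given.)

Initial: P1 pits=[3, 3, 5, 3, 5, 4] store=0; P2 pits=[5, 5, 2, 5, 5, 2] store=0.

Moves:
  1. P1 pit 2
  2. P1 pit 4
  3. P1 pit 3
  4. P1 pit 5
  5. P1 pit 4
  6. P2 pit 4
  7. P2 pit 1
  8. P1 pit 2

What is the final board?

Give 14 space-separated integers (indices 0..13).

Move 1: P1 pit2 -> P1=[3,3,0,4,6,5](1) P2=[6,5,2,5,5,2](0)
Move 2: P1 pit4 -> P1=[3,3,0,4,0,6](2) P2=[7,6,3,6,5,2](0)
Move 3: P1 pit3 -> P1=[3,3,0,0,1,7](3) P2=[8,6,3,6,5,2](0)
Move 4: P1 pit5 -> P1=[3,3,0,0,1,0](4) P2=[9,7,4,7,6,3](0)
Move 5: P1 pit4 -> P1=[3,3,0,0,0,0](14) P2=[0,7,4,7,6,3](0)
Move 6: P2 pit4 -> P1=[4,4,1,1,0,0](14) P2=[0,7,4,7,0,4](1)
Move 7: P2 pit1 -> P1=[5,5,1,1,0,0](14) P2=[0,0,5,8,1,5](2)
Move 8: P1 pit2 -> P1=[5,5,0,2,0,0](14) P2=[0,0,5,8,1,5](2)

Answer: 5 5 0 2 0 0 14 0 0 5 8 1 5 2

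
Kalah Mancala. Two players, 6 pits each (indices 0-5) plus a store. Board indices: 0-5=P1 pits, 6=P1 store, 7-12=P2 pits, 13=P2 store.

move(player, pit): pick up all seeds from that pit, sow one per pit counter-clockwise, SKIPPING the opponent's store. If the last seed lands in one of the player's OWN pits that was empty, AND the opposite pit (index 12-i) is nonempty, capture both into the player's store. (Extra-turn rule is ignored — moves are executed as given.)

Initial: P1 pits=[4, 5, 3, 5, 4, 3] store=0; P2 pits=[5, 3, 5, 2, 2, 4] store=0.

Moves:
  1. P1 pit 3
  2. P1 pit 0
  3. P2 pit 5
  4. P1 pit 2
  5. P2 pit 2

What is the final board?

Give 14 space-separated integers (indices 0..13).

Answer: 2 7 0 2 7 5 2 7 4 0 3 3 1 2

Derivation:
Move 1: P1 pit3 -> P1=[4,5,3,0,5,4](1) P2=[6,4,5,2,2,4](0)
Move 2: P1 pit0 -> P1=[0,6,4,1,6,4](1) P2=[6,4,5,2,2,4](0)
Move 3: P2 pit5 -> P1=[1,7,5,1,6,4](1) P2=[6,4,5,2,2,0](1)
Move 4: P1 pit2 -> P1=[1,7,0,2,7,5](2) P2=[7,4,5,2,2,0](1)
Move 5: P2 pit2 -> P1=[2,7,0,2,7,5](2) P2=[7,4,0,3,3,1](2)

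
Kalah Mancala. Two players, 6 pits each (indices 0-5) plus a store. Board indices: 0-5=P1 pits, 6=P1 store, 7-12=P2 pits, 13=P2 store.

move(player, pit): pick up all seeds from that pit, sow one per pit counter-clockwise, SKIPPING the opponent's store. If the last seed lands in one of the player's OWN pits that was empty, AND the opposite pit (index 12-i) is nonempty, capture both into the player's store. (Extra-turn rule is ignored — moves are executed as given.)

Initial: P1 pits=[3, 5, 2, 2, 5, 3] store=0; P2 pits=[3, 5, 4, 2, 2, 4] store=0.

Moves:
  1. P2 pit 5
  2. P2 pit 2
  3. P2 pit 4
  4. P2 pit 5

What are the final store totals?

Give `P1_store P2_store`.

Move 1: P2 pit5 -> P1=[4,6,3,2,5,3](0) P2=[3,5,4,2,2,0](1)
Move 2: P2 pit2 -> P1=[4,6,3,2,5,3](0) P2=[3,5,0,3,3,1](2)
Move 3: P2 pit4 -> P1=[5,6,3,2,5,3](0) P2=[3,5,0,3,0,2](3)
Move 4: P2 pit5 -> P1=[6,6,3,2,5,3](0) P2=[3,5,0,3,0,0](4)

Answer: 0 4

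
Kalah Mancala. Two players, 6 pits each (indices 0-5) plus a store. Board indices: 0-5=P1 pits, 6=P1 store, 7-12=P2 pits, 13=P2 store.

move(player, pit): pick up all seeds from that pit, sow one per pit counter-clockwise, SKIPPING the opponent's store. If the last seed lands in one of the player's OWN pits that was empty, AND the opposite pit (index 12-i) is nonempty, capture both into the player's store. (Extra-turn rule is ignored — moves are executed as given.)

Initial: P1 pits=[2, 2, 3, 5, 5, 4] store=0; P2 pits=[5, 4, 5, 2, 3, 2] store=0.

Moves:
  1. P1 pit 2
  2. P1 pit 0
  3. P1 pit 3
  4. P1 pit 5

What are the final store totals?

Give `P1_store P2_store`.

Answer: 5 0

Derivation:
Move 1: P1 pit2 -> P1=[2,2,0,6,6,5](0) P2=[5,4,5,2,3,2](0)
Move 2: P1 pit0 -> P1=[0,3,0,6,6,5](3) P2=[5,4,5,0,3,2](0)
Move 3: P1 pit3 -> P1=[0,3,0,0,7,6](4) P2=[6,5,6,0,3,2](0)
Move 4: P1 pit5 -> P1=[0,3,0,0,7,0](5) P2=[7,6,7,1,4,2](0)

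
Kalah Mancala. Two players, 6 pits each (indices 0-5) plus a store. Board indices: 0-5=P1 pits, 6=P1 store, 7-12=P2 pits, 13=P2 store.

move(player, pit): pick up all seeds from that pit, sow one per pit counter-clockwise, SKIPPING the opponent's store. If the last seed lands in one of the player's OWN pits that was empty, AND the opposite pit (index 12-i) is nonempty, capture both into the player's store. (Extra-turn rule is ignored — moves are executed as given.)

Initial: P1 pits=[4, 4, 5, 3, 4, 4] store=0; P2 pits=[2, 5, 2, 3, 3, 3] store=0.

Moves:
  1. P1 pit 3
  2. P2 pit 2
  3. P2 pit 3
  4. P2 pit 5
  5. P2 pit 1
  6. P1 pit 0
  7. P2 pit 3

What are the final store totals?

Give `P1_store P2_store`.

Answer: 2 3

Derivation:
Move 1: P1 pit3 -> P1=[4,4,5,0,5,5](1) P2=[2,5,2,3,3,3](0)
Move 2: P2 pit2 -> P1=[4,4,5,0,5,5](1) P2=[2,5,0,4,4,3](0)
Move 3: P2 pit3 -> P1=[5,4,5,0,5,5](1) P2=[2,5,0,0,5,4](1)
Move 4: P2 pit5 -> P1=[6,5,6,0,5,5](1) P2=[2,5,0,0,5,0](2)
Move 5: P2 pit1 -> P1=[6,5,6,0,5,5](1) P2=[2,0,1,1,6,1](3)
Move 6: P1 pit0 -> P1=[0,6,7,1,6,6](2) P2=[2,0,1,1,6,1](3)
Move 7: P2 pit3 -> P1=[0,6,7,1,6,6](2) P2=[2,0,1,0,7,1](3)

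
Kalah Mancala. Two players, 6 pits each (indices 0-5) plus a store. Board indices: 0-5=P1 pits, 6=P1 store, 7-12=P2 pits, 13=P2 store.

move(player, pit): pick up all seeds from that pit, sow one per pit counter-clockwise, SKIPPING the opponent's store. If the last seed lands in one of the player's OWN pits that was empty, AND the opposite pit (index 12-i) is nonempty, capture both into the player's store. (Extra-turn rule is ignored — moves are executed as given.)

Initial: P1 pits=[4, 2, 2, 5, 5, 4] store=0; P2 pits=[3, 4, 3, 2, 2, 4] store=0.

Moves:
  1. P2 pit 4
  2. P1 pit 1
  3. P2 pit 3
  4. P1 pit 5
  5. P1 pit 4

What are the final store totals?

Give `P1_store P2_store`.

Answer: 2 1

Derivation:
Move 1: P2 pit4 -> P1=[4,2,2,5,5,4](0) P2=[3,4,3,2,0,5](1)
Move 2: P1 pit1 -> P1=[4,0,3,6,5,4](0) P2=[3,4,3,2,0,5](1)
Move 3: P2 pit3 -> P1=[4,0,3,6,5,4](0) P2=[3,4,3,0,1,6](1)
Move 4: P1 pit5 -> P1=[4,0,3,6,5,0](1) P2=[4,5,4,0,1,6](1)
Move 5: P1 pit4 -> P1=[4,0,3,6,0,1](2) P2=[5,6,5,0,1,6](1)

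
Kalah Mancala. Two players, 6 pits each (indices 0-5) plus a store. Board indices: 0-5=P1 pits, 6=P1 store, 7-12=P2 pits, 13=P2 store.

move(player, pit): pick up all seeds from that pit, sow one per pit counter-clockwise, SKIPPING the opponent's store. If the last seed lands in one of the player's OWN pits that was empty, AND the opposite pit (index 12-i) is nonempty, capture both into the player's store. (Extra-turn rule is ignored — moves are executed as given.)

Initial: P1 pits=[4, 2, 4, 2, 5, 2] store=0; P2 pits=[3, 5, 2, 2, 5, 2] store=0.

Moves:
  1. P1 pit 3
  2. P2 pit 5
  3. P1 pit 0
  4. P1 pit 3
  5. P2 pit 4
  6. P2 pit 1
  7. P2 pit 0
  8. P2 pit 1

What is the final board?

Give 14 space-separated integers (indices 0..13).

Move 1: P1 pit3 -> P1=[4,2,4,0,6,3](0) P2=[3,5,2,2,5,2](0)
Move 2: P2 pit5 -> P1=[5,2,4,0,6,3](0) P2=[3,5,2,2,5,0](1)
Move 3: P1 pit0 -> P1=[0,3,5,1,7,4](0) P2=[3,5,2,2,5,0](1)
Move 4: P1 pit3 -> P1=[0,3,5,0,8,4](0) P2=[3,5,2,2,5,0](1)
Move 5: P2 pit4 -> P1=[1,4,6,0,8,4](0) P2=[3,5,2,2,0,1](2)
Move 6: P2 pit1 -> P1=[1,4,6,0,8,4](0) P2=[3,0,3,3,1,2](3)
Move 7: P2 pit0 -> P1=[1,4,6,0,8,4](0) P2=[0,1,4,4,1,2](3)
Move 8: P2 pit1 -> P1=[1,4,6,0,8,4](0) P2=[0,0,5,4,1,2](3)

Answer: 1 4 6 0 8 4 0 0 0 5 4 1 2 3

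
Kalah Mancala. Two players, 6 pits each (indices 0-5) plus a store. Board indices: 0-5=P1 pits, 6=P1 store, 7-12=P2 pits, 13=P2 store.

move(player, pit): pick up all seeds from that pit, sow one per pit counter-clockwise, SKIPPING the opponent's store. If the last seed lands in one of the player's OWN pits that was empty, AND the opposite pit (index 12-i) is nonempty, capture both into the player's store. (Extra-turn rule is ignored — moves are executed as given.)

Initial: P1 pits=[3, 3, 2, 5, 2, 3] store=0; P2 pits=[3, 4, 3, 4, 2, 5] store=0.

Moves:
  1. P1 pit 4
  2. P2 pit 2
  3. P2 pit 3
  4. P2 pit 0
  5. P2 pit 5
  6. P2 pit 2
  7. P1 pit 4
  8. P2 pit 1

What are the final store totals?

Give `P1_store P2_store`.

Answer: 1 8

Derivation:
Move 1: P1 pit4 -> P1=[3,3,2,5,0,4](1) P2=[3,4,3,4,2,5](0)
Move 2: P2 pit2 -> P1=[3,3,2,5,0,4](1) P2=[3,4,0,5,3,6](0)
Move 3: P2 pit3 -> P1=[4,4,2,5,0,4](1) P2=[3,4,0,0,4,7](1)
Move 4: P2 pit0 -> P1=[4,4,0,5,0,4](1) P2=[0,5,1,0,4,7](4)
Move 5: P2 pit5 -> P1=[5,5,1,6,1,5](1) P2=[0,5,1,0,4,0](5)
Move 6: P2 pit2 -> P1=[5,5,0,6,1,5](1) P2=[0,5,0,0,4,0](7)
Move 7: P1 pit4 -> P1=[5,5,0,6,0,6](1) P2=[0,5,0,0,4,0](7)
Move 8: P2 pit1 -> P1=[5,5,0,6,0,6](1) P2=[0,0,1,1,5,1](8)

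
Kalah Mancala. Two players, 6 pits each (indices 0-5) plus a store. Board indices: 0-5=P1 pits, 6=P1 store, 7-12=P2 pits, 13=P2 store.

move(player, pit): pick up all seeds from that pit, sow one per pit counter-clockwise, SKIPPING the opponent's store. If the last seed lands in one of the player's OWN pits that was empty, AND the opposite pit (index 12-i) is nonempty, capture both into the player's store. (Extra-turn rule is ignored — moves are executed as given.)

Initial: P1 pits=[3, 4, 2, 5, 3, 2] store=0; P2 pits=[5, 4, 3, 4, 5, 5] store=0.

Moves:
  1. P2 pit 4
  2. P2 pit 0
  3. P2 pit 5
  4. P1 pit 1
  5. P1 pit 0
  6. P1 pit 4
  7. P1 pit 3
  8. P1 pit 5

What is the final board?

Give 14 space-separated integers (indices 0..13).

Move 1: P2 pit4 -> P1=[4,5,3,5,3,2](0) P2=[5,4,3,4,0,6](1)
Move 2: P2 pit0 -> P1=[4,5,3,5,3,2](0) P2=[0,5,4,5,1,7](1)
Move 3: P2 pit5 -> P1=[5,6,4,6,4,3](0) P2=[0,5,4,5,1,0](2)
Move 4: P1 pit1 -> P1=[5,0,5,7,5,4](1) P2=[1,5,4,5,1,0](2)
Move 5: P1 pit0 -> P1=[0,1,6,8,6,5](1) P2=[1,5,4,5,1,0](2)
Move 6: P1 pit4 -> P1=[0,1,6,8,0,6](2) P2=[2,6,5,6,1,0](2)
Move 7: P1 pit3 -> P1=[0,1,6,0,1,7](3) P2=[3,7,6,7,2,0](2)
Move 8: P1 pit5 -> P1=[0,1,6,0,1,0](4) P2=[4,8,7,8,3,1](2)

Answer: 0 1 6 0 1 0 4 4 8 7 8 3 1 2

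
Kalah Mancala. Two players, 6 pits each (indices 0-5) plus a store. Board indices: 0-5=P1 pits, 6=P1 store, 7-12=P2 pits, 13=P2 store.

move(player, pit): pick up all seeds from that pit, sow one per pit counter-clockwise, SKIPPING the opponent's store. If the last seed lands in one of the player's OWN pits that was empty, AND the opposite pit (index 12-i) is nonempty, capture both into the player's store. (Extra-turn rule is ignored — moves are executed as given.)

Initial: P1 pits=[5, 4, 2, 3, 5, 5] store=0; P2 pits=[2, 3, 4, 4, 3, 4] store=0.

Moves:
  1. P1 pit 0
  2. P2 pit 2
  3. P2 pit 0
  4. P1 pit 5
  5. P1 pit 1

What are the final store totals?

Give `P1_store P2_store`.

Answer: 2 6

Derivation:
Move 1: P1 pit0 -> P1=[0,5,3,4,6,6](0) P2=[2,3,4,4,3,4](0)
Move 2: P2 pit2 -> P1=[0,5,3,4,6,6](0) P2=[2,3,0,5,4,5](1)
Move 3: P2 pit0 -> P1=[0,5,3,0,6,6](0) P2=[0,4,0,5,4,5](6)
Move 4: P1 pit5 -> P1=[0,5,3,0,6,0](1) P2=[1,5,1,6,5,5](6)
Move 5: P1 pit1 -> P1=[0,0,4,1,7,1](2) P2=[1,5,1,6,5,5](6)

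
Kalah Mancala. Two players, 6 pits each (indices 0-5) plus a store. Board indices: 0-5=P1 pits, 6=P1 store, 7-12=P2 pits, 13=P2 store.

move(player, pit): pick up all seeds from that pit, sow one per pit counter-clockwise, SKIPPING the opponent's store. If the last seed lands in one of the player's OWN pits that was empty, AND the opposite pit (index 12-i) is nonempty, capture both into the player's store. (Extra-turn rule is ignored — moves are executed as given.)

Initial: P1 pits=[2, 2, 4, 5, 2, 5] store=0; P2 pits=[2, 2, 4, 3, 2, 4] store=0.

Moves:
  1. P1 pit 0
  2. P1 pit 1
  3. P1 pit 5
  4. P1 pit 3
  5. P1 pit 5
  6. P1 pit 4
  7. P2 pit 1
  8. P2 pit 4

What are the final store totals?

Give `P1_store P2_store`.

Answer: 4 2

Derivation:
Move 1: P1 pit0 -> P1=[0,3,5,5,2,5](0) P2=[2,2,4,3,2,4](0)
Move 2: P1 pit1 -> P1=[0,0,6,6,3,5](0) P2=[2,2,4,3,2,4](0)
Move 3: P1 pit5 -> P1=[0,0,6,6,3,0](1) P2=[3,3,5,4,2,4](0)
Move 4: P1 pit3 -> P1=[0,0,6,0,4,1](2) P2=[4,4,6,4,2,4](0)
Move 5: P1 pit5 -> P1=[0,0,6,0,4,0](3) P2=[4,4,6,4,2,4](0)
Move 6: P1 pit4 -> P1=[0,0,6,0,0,1](4) P2=[5,5,6,4,2,4](0)
Move 7: P2 pit1 -> P1=[0,0,6,0,0,1](4) P2=[5,0,7,5,3,5](1)
Move 8: P2 pit4 -> P1=[1,0,6,0,0,1](4) P2=[5,0,7,5,0,6](2)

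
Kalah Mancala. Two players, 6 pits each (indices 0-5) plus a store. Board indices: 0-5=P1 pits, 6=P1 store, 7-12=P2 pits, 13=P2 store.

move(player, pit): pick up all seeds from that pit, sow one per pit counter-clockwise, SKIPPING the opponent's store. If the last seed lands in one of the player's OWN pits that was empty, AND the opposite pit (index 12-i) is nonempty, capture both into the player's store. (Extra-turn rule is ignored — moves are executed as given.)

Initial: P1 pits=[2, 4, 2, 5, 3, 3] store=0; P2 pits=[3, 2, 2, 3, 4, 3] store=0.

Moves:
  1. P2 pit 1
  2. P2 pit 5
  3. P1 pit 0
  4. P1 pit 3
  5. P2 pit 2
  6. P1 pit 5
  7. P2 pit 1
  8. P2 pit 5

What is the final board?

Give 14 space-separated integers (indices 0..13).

Move 1: P2 pit1 -> P1=[2,4,2,5,3,3](0) P2=[3,0,3,4,4,3](0)
Move 2: P2 pit5 -> P1=[3,5,2,5,3,3](0) P2=[3,0,3,4,4,0](1)
Move 3: P1 pit0 -> P1=[0,6,3,6,3,3](0) P2=[3,0,3,4,4,0](1)
Move 4: P1 pit3 -> P1=[0,6,3,0,4,4](1) P2=[4,1,4,4,4,0](1)
Move 5: P2 pit2 -> P1=[0,6,3,0,4,4](1) P2=[4,1,0,5,5,1](2)
Move 6: P1 pit5 -> P1=[0,6,3,0,4,0](2) P2=[5,2,1,5,5,1](2)
Move 7: P2 pit1 -> P1=[0,6,3,0,4,0](2) P2=[5,0,2,6,5,1](2)
Move 8: P2 pit5 -> P1=[0,6,3,0,4,0](2) P2=[5,0,2,6,5,0](3)

Answer: 0 6 3 0 4 0 2 5 0 2 6 5 0 3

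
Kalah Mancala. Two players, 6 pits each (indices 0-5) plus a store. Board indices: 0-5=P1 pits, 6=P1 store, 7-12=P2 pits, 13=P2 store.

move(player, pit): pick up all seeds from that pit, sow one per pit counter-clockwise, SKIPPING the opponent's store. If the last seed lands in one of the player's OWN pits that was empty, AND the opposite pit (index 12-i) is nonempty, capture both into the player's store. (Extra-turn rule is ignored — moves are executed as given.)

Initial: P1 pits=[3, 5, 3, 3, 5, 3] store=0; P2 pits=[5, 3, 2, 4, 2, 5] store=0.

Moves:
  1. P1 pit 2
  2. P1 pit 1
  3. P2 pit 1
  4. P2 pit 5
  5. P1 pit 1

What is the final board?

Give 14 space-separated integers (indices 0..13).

Move 1: P1 pit2 -> P1=[3,5,0,4,6,4](0) P2=[5,3,2,4,2,5](0)
Move 2: P1 pit1 -> P1=[3,0,1,5,7,5](1) P2=[5,3,2,4,2,5](0)
Move 3: P2 pit1 -> P1=[3,0,1,5,7,5](1) P2=[5,0,3,5,3,5](0)
Move 4: P2 pit5 -> P1=[4,1,2,6,7,5](1) P2=[5,0,3,5,3,0](1)
Move 5: P1 pit1 -> P1=[4,0,3,6,7,5](1) P2=[5,0,3,5,3,0](1)

Answer: 4 0 3 6 7 5 1 5 0 3 5 3 0 1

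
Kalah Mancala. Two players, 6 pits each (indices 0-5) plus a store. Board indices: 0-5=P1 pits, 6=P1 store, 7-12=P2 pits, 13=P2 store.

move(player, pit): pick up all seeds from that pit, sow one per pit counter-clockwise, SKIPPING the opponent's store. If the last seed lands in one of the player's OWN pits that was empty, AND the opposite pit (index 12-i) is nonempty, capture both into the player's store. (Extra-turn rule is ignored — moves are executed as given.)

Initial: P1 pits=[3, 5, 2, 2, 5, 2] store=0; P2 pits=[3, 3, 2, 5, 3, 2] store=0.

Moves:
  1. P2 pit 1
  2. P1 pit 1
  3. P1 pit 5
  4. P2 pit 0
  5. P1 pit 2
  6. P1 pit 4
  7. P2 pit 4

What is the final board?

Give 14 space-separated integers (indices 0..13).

Answer: 4 1 1 5 0 2 3 1 3 5 8 0 3 1

Derivation:
Move 1: P2 pit1 -> P1=[3,5,2,2,5,2](0) P2=[3,0,3,6,4,2](0)
Move 2: P1 pit1 -> P1=[3,0,3,3,6,3](1) P2=[3,0,3,6,4,2](0)
Move 3: P1 pit5 -> P1=[3,0,3,3,6,0](2) P2=[4,1,3,6,4,2](0)
Move 4: P2 pit0 -> P1=[3,0,3,3,6,0](2) P2=[0,2,4,7,5,2](0)
Move 5: P1 pit2 -> P1=[3,0,0,4,7,1](2) P2=[0,2,4,7,5,2](0)
Move 6: P1 pit4 -> P1=[3,0,0,4,0,2](3) P2=[1,3,5,8,6,2](0)
Move 7: P2 pit4 -> P1=[4,1,1,5,0,2](3) P2=[1,3,5,8,0,3](1)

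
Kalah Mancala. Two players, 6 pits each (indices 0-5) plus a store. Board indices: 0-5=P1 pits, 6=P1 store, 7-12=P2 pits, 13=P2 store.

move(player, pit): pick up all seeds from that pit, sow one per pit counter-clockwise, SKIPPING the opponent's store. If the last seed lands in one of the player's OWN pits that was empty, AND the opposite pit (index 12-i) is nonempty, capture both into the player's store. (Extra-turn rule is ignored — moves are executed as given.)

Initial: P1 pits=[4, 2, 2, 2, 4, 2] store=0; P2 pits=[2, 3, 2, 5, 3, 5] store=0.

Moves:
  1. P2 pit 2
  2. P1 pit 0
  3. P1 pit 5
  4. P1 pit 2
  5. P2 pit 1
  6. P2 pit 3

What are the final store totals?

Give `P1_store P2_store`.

Move 1: P2 pit2 -> P1=[4,2,2,2,4,2](0) P2=[2,3,0,6,4,5](0)
Move 2: P1 pit0 -> P1=[0,3,3,3,5,2](0) P2=[2,3,0,6,4,5](0)
Move 3: P1 pit5 -> P1=[0,3,3,3,5,0](1) P2=[3,3,0,6,4,5](0)
Move 4: P1 pit2 -> P1=[0,3,0,4,6,0](5) P2=[0,3,0,6,4,5](0)
Move 5: P2 pit1 -> P1=[0,3,0,4,6,0](5) P2=[0,0,1,7,5,5](0)
Move 6: P2 pit3 -> P1=[1,4,1,5,6,0](5) P2=[0,0,1,0,6,6](1)

Answer: 5 1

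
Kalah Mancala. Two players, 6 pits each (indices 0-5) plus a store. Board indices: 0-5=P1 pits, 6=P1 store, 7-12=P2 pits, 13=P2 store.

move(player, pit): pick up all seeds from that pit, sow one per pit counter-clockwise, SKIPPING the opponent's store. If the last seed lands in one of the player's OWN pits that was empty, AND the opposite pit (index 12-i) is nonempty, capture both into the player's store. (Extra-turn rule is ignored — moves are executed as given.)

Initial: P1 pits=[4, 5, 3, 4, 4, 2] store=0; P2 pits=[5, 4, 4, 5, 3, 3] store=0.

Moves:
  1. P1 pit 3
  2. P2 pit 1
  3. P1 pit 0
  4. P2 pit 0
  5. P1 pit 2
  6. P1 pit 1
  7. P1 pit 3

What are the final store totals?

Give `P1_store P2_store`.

Answer: 4 1

Derivation:
Move 1: P1 pit3 -> P1=[4,5,3,0,5,3](1) P2=[6,4,4,5,3,3](0)
Move 2: P2 pit1 -> P1=[4,5,3,0,5,3](1) P2=[6,0,5,6,4,4](0)
Move 3: P1 pit0 -> P1=[0,6,4,1,6,3](1) P2=[6,0,5,6,4,4](0)
Move 4: P2 pit0 -> P1=[0,6,4,1,6,3](1) P2=[0,1,6,7,5,5](1)
Move 5: P1 pit2 -> P1=[0,6,0,2,7,4](2) P2=[0,1,6,7,5,5](1)
Move 6: P1 pit1 -> P1=[0,0,1,3,8,5](3) P2=[1,1,6,7,5,5](1)
Move 7: P1 pit3 -> P1=[0,0,1,0,9,6](4) P2=[1,1,6,7,5,5](1)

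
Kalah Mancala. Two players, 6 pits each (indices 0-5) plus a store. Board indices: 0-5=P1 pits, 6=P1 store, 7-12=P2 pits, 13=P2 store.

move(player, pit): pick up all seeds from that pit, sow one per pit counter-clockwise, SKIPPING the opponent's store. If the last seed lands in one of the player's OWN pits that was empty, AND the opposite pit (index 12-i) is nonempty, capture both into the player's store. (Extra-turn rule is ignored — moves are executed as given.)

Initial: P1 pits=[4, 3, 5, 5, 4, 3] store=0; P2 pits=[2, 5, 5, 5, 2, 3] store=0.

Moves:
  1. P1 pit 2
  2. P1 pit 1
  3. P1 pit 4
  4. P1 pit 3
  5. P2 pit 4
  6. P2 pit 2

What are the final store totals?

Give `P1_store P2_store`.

Answer: 3 2

Derivation:
Move 1: P1 pit2 -> P1=[4,3,0,6,5,4](1) P2=[3,5,5,5,2,3](0)
Move 2: P1 pit1 -> P1=[4,0,1,7,6,4](1) P2=[3,5,5,5,2,3](0)
Move 3: P1 pit4 -> P1=[4,0,1,7,0,5](2) P2=[4,6,6,6,2,3](0)
Move 4: P1 pit3 -> P1=[4,0,1,0,1,6](3) P2=[5,7,7,7,2,3](0)
Move 5: P2 pit4 -> P1=[4,0,1,0,1,6](3) P2=[5,7,7,7,0,4](1)
Move 6: P2 pit2 -> P1=[5,1,2,0,1,6](3) P2=[5,7,0,8,1,5](2)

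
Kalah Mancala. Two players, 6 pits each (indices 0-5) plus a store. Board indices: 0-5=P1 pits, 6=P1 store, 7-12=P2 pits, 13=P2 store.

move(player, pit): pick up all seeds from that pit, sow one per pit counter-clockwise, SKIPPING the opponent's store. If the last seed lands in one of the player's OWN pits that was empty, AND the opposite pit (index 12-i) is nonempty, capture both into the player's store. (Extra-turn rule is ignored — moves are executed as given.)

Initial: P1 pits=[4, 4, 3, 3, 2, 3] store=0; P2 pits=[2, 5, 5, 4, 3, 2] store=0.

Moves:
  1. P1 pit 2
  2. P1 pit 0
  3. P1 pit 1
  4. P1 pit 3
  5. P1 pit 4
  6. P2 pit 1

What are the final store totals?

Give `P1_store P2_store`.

Answer: 3 1

Derivation:
Move 1: P1 pit2 -> P1=[4,4,0,4,3,4](0) P2=[2,5,5,4,3,2](0)
Move 2: P1 pit0 -> P1=[0,5,1,5,4,4](0) P2=[2,5,5,4,3,2](0)
Move 3: P1 pit1 -> P1=[0,0,2,6,5,5](1) P2=[2,5,5,4,3,2](0)
Move 4: P1 pit3 -> P1=[0,0,2,0,6,6](2) P2=[3,6,6,4,3,2](0)
Move 5: P1 pit4 -> P1=[0,0,2,0,0,7](3) P2=[4,7,7,5,3,2](0)
Move 6: P2 pit1 -> P1=[1,1,2,0,0,7](3) P2=[4,0,8,6,4,3](1)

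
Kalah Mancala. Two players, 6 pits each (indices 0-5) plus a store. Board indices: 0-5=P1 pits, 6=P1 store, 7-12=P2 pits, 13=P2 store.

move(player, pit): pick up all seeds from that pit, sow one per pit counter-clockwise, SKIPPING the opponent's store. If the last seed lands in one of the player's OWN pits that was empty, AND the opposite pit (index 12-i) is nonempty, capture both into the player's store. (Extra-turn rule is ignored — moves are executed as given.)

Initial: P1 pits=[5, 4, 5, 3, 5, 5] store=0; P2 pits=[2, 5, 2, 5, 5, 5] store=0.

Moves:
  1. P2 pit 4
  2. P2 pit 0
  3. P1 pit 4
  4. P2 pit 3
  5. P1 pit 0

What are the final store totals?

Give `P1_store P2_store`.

Answer: 2 2

Derivation:
Move 1: P2 pit4 -> P1=[6,5,6,3,5,5](0) P2=[2,5,2,5,0,6](1)
Move 2: P2 pit0 -> P1=[6,5,6,3,5,5](0) P2=[0,6,3,5,0,6](1)
Move 3: P1 pit4 -> P1=[6,5,6,3,0,6](1) P2=[1,7,4,5,0,6](1)
Move 4: P2 pit3 -> P1=[7,6,6,3,0,6](1) P2=[1,7,4,0,1,7](2)
Move 5: P1 pit0 -> P1=[0,7,7,4,1,7](2) P2=[2,7,4,0,1,7](2)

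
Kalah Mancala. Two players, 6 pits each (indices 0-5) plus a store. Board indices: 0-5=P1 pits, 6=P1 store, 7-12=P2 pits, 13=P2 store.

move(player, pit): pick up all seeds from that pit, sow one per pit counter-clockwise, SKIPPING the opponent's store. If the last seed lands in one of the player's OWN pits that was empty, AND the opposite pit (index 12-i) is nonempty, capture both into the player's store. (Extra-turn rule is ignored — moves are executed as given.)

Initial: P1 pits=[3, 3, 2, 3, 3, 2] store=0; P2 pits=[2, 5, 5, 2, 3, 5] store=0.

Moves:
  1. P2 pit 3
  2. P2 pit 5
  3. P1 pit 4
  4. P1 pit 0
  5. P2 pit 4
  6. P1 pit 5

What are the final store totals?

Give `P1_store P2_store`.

Move 1: P2 pit3 -> P1=[3,3,2,3,3,2](0) P2=[2,5,5,0,4,6](0)
Move 2: P2 pit5 -> P1=[4,4,3,4,4,2](0) P2=[2,5,5,0,4,0](1)
Move 3: P1 pit4 -> P1=[4,4,3,4,0,3](1) P2=[3,6,5,0,4,0](1)
Move 4: P1 pit0 -> P1=[0,5,4,5,0,3](8) P2=[3,0,5,0,4,0](1)
Move 5: P2 pit4 -> P1=[1,6,4,5,0,3](8) P2=[3,0,5,0,0,1](2)
Move 6: P1 pit5 -> P1=[1,6,4,5,0,0](9) P2=[4,1,5,0,0,1](2)

Answer: 9 2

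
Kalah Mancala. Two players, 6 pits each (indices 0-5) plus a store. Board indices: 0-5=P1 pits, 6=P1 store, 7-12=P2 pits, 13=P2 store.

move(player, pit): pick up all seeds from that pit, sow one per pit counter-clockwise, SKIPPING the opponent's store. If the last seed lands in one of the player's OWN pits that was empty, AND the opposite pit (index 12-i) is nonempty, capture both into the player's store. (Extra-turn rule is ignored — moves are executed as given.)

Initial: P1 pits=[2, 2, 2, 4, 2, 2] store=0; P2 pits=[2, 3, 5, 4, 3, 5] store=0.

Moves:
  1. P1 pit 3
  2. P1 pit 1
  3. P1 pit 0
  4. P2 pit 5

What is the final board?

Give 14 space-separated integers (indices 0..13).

Answer: 1 2 5 1 3 3 7 3 3 0 4 3 0 1

Derivation:
Move 1: P1 pit3 -> P1=[2,2,2,0,3,3](1) P2=[3,3,5,4,3,5](0)
Move 2: P1 pit1 -> P1=[2,0,3,0,3,3](7) P2=[3,3,0,4,3,5](0)
Move 3: P1 pit0 -> P1=[0,1,4,0,3,3](7) P2=[3,3,0,4,3,5](0)
Move 4: P2 pit5 -> P1=[1,2,5,1,3,3](7) P2=[3,3,0,4,3,0](1)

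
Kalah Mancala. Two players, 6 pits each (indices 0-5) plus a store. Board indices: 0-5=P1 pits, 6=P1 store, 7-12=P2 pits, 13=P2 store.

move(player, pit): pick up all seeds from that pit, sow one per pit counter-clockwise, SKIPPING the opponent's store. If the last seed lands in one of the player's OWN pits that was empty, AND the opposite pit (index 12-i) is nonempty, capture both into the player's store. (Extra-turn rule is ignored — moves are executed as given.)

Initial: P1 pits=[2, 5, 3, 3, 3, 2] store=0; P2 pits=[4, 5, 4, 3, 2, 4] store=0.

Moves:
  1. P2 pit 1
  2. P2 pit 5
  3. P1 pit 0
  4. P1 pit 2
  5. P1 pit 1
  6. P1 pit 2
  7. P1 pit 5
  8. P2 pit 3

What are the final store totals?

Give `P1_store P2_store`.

Answer: 3 3

Derivation:
Move 1: P2 pit1 -> P1=[2,5,3,3,3,2](0) P2=[4,0,5,4,3,5](1)
Move 2: P2 pit5 -> P1=[3,6,4,4,3,2](0) P2=[4,0,5,4,3,0](2)
Move 3: P1 pit0 -> P1=[0,7,5,5,3,2](0) P2=[4,0,5,4,3,0](2)
Move 4: P1 pit2 -> P1=[0,7,0,6,4,3](1) P2=[5,0,5,4,3,0](2)
Move 5: P1 pit1 -> P1=[0,0,1,7,5,4](2) P2=[6,1,5,4,3,0](2)
Move 6: P1 pit2 -> P1=[0,0,0,8,5,4](2) P2=[6,1,5,4,3,0](2)
Move 7: P1 pit5 -> P1=[0,0,0,8,5,0](3) P2=[7,2,6,4,3,0](2)
Move 8: P2 pit3 -> P1=[1,0,0,8,5,0](3) P2=[7,2,6,0,4,1](3)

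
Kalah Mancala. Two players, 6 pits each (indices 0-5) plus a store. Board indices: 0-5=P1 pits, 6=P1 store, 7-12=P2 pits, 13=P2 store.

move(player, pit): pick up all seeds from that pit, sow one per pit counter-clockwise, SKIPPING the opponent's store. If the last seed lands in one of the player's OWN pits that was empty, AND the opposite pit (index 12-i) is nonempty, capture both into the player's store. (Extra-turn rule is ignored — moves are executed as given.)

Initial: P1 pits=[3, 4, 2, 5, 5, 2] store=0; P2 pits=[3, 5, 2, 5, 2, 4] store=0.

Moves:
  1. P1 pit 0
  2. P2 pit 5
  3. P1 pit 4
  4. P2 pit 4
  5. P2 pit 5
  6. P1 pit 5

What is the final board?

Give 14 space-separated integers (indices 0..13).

Move 1: P1 pit0 -> P1=[0,5,3,6,5,2](0) P2=[3,5,2,5,2,4](0)
Move 2: P2 pit5 -> P1=[1,6,4,6,5,2](0) P2=[3,5,2,5,2,0](1)
Move 3: P1 pit4 -> P1=[1,6,4,6,0,3](1) P2=[4,6,3,5,2,0](1)
Move 4: P2 pit4 -> P1=[1,6,4,6,0,3](1) P2=[4,6,3,5,0,1](2)
Move 5: P2 pit5 -> P1=[1,6,4,6,0,3](1) P2=[4,6,3,5,0,0](3)
Move 6: P1 pit5 -> P1=[1,6,4,6,0,0](2) P2=[5,7,3,5,0,0](3)

Answer: 1 6 4 6 0 0 2 5 7 3 5 0 0 3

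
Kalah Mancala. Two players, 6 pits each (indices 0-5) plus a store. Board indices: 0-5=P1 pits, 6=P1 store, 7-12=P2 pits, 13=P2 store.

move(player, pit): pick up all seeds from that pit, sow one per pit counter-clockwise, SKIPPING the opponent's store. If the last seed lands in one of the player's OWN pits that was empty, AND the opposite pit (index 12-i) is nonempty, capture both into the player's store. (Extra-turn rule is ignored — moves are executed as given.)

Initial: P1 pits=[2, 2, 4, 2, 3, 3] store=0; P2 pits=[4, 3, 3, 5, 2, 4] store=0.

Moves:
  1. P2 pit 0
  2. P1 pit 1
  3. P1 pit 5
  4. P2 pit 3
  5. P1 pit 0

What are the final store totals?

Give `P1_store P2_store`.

Move 1: P2 pit0 -> P1=[2,2,4,2,3,3](0) P2=[0,4,4,6,3,4](0)
Move 2: P1 pit1 -> P1=[2,0,5,3,3,3](0) P2=[0,4,4,6,3,4](0)
Move 3: P1 pit5 -> P1=[2,0,5,3,3,0](1) P2=[1,5,4,6,3,4](0)
Move 4: P2 pit3 -> P1=[3,1,6,3,3,0](1) P2=[1,5,4,0,4,5](1)
Move 5: P1 pit0 -> P1=[0,2,7,4,3,0](1) P2=[1,5,4,0,4,5](1)

Answer: 1 1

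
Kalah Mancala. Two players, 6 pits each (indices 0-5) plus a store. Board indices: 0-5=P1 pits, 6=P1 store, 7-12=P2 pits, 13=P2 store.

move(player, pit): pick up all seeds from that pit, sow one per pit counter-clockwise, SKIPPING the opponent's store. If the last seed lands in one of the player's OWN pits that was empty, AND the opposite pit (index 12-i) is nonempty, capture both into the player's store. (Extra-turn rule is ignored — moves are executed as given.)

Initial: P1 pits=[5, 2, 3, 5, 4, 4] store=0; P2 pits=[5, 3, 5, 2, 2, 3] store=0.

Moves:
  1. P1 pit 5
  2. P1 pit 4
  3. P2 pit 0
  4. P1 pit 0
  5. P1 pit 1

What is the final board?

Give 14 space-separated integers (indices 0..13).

Answer: 0 0 5 7 2 2 3 0 6 7 3 3 4 1

Derivation:
Move 1: P1 pit5 -> P1=[5,2,3,5,4,0](1) P2=[6,4,6,2,2,3](0)
Move 2: P1 pit4 -> P1=[5,2,3,5,0,1](2) P2=[7,5,6,2,2,3](0)
Move 3: P2 pit0 -> P1=[6,2,3,5,0,1](2) P2=[0,6,7,3,3,4](1)
Move 4: P1 pit0 -> P1=[0,3,4,6,1,2](3) P2=[0,6,7,3,3,4](1)
Move 5: P1 pit1 -> P1=[0,0,5,7,2,2](3) P2=[0,6,7,3,3,4](1)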